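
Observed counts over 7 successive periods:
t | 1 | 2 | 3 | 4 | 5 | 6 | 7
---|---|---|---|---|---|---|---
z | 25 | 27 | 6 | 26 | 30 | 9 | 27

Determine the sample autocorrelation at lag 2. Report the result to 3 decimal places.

-0.304

Mean z̄ = (25 + 27 + 6 + 26 + 30 + 9 + 27)/7 = 21.4286
Σ(z_t−z̄)(z_{t+2}−z̄) = (-55.1020) + (25.4694) + (-132.2449) + (-56.8163) + (47.7551) = -170.9388
Denominator Σ(z_t−z̄)² = 561.7143
r_2 = -170.9388 / 561.7143 = -0.304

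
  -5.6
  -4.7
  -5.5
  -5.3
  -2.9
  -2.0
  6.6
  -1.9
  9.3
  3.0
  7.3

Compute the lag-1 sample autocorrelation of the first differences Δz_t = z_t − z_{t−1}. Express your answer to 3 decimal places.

First differences Δz: 0.9, -0.8, 0.2, 2.4, 0.9, 8.6, -8.5, 11.2, -6.3, 4.3
Mean of differences = 1.2900
Numerator Σ(Δz_t−Δz̄)(Δz_{t+1}−Δz̄) = -268.0471
Denominator Σ(Δz_t−Δz̄)² = 321.2490
r_1(Δz) = -268.0471 / 321.2490 = -0.834

-0.834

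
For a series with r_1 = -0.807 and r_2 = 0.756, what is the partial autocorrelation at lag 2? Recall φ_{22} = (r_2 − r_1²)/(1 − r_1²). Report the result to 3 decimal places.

0.300

φ_{22} = (r_2 − r_1²) / (1 − r_1²)
r_1² = (-0.807)² = 0.651249
Numerator = 0.756 − 0.6512 = 0.1048; denominator = 1 − 0.6512 = 0.3488
φ_{22} = 0.1048 / 0.3488 = 0.300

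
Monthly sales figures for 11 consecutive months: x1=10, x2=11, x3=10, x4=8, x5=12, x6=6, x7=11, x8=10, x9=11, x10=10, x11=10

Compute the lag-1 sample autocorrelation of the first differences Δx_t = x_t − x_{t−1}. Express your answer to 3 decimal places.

-0.791

First differences Δx: 1, -1, -2, 4, -6, 5, -1, 1, -1, 0
Mean of differences = 0.0000
Numerator Σ(Δx_t−Δx̄)(Δx_{t+1}−Δx̄) = -68.0000
Denominator Σ(Δx_t−Δx̄)² = 86.0000
r_1(Δx) = -68.0000 / 86.0000 = -0.791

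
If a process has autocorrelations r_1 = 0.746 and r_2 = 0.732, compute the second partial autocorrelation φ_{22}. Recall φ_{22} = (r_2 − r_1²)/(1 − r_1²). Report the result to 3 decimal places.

0.396

φ_{22} = (r_2 − r_1²) / (1 − r_1²)
r_1² = (0.746)² = 0.556516
Numerator = 0.732 − 0.5565 = 0.1755; denominator = 1 − 0.5565 = 0.4435
φ_{22} = 0.1755 / 0.4435 = 0.396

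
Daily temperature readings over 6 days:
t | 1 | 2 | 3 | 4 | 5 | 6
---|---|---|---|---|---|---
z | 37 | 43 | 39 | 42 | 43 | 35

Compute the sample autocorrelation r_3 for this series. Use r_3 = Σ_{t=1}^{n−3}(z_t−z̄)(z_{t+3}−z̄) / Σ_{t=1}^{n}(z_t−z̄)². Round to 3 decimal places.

Mean z̄ = (37 + 43 + 39 + 42 + 43 + 35)/6 = 39.8333
Σ(z_t−z̄)(z_{t+3}−z̄) = (-6.1389) + (10.0278) + (4.0278) = 7.9167
Denominator Σ(z_t−z̄)² = 56.8333
r_3 = 7.9167 / 56.8333 = 0.139

0.139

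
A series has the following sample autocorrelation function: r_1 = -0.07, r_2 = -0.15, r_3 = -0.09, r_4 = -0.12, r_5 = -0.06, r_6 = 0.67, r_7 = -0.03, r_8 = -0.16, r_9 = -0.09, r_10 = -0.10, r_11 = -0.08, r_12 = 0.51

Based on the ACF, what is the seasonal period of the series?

6

The largest autocorrelation is r_6 = 0.67, with a weaker echo at lag 12 (0.51); the remaining lags stay at or below -0.03.
The dominant spike at lag 6 indicates a seasonal period of 6.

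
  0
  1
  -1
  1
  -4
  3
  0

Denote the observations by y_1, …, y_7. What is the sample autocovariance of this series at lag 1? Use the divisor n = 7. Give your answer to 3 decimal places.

-2.571

Mean ȳ = (0 + 1 − 1 + 1 − 4 + 3 + 0)/7 = 0.0000
Deviations: 0.0000, 1.0000, -1.0000, 1.0000, -4.0000, 3.0000, 0.0000
Σ_{t=1}^{6}(y_t−ȳ)(y_{t+1}−ȳ) = -18.0000
γ_1 = -18.0000 / 7 = -2.571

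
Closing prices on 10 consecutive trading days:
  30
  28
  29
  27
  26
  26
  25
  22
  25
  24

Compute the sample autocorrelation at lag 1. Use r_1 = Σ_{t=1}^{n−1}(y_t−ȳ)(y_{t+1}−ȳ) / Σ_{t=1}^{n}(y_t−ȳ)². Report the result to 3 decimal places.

0.522

Mean ȳ = (30 + 28 + 29 + 27 + 26 + 26 + 25 + 22 + 25 + 24)/10 = 26.2000
Numerator Σ_{t=1}^{9}(y_t−ȳ)(y_{t+1}−ȳ) = 26.9600
Denominator Σ(y_t−ȳ)² = 51.6000
r_1 = 26.9600 / 51.6000 = 0.522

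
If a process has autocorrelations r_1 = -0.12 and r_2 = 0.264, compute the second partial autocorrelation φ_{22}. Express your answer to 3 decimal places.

φ_{22} = (r_2 − r_1²) / (1 − r_1²)
r_1² = (-0.12)² = 0.0144
Numerator = 0.264 − 0.0144 = 0.2496; denominator = 1 − 0.0144 = 0.9856
φ_{22} = 0.2496 / 0.9856 = 0.253

0.253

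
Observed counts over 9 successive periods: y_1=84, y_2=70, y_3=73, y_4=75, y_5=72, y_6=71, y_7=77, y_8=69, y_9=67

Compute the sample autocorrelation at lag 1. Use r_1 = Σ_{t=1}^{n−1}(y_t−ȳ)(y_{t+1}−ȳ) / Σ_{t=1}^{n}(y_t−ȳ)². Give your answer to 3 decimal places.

-0.157

Mean ȳ = (84 + 70 + 73 + 75 + 72 + 71 + 77 + 69 + 67)/9 = 73.1111
Numerator Σ_{t=1}^{8}(y_t−ȳ)(y_{t+1}−ȳ) = -32.5679
Denominator Σ(y_t−ȳ)² = 206.8889
r_1 = -32.5679 / 206.8889 = -0.157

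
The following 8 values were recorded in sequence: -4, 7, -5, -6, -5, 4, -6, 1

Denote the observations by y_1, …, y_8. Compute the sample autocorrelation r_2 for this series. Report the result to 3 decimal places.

-0.079

Mean ȳ = (-4 + 7 − 5 − 6 − 5 + 4 − 6 + 1)/8 = -1.7500
Deviations from mean: -2.2500, 8.7500, -3.2500, -4.2500, -3.2500, 5.7500, -4.2500, 2.7500
Σ(y_t−ȳ)(y_{t+2}−ȳ) = (7.3125) + (-37.1875) + (10.5625) + (-24.4375) + (13.8125) + (15.8125) = -14.1250
Denominator Σ(y_t−ȳ)² = 179.5000
r_2 = -14.1250 / 179.5000 = -0.079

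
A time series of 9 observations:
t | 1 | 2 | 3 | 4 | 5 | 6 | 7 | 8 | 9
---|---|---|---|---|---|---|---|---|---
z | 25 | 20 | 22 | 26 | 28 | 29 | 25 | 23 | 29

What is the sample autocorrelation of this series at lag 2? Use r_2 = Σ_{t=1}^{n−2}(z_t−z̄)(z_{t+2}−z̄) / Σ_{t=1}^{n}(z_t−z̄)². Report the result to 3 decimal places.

Mean z̄ = (25 + 20 + 22 + 26 + 28 + 29 + 25 + 23 + 29)/9 = 25.2222
Σ(z_t−z̄)(z_{t+2}−z̄) = (0.7160) + (-4.0617) + (-8.9506) + (2.9383) + (-0.6173) + (-8.3951) + (-0.8395) = -19.2099
Denominator Σ(z_t−z̄)² = 79.5556
r_2 = -19.2099 / 79.5556 = -0.241

-0.241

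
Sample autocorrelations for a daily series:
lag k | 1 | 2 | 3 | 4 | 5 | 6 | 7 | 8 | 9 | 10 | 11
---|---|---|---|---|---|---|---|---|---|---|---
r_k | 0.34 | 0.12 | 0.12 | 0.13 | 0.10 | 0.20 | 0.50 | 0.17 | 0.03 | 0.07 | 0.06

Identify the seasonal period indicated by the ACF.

7

The largest autocorrelation is r_7 = 0.50; the remaining lags stay at or below 0.34. The elevated value at lag 1 (0.34), dropping to 0.12 at lag 2, reflects decaying short-term dependence rather than seasonality.
The dominant spike at lag 7 indicates a seasonal period of 7.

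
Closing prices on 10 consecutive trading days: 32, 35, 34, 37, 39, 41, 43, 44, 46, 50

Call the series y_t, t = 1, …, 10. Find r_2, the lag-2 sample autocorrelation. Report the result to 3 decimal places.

0.422

Mean ȳ = (32 + 35 + 34 + 37 + 39 + 41 + 43 + 44 + 46 + 50)/10 = 40.1000
Numerator Σ_{t=1}^{8}(y_t−ȳ)(y_{t+2}−ȳ) = 125.1800
Denominator Σ(y_t−ȳ)² = 296.9000
r_2 = 125.1800 / 296.9000 = 0.422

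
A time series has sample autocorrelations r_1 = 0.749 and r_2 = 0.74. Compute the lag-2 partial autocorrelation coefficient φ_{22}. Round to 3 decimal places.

0.408

φ_{22} = (r_2 − r_1²) / (1 − r_1²)
r_1² = (0.749)² = 0.561001
Numerator = 0.74 − 0.5610 = 0.1790; denominator = 1 − 0.5610 = 0.4390
φ_{22} = 0.1790 / 0.4390 = 0.408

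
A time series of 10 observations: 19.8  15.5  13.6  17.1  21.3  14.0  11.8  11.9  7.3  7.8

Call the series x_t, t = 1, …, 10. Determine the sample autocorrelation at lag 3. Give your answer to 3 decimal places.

Mean x̄ = (19.8 + 15.5 + 13.6 + 17.1 + 21.3 + 14.0 + 11.8 + 11.9 + 7.3 + 7.8)/10 = 14.0100
Σ(x_t−x̄)(x_{t+3}−x̄) = (17.8911) + (10.8621) + (0.0041) + (-6.8289) + (-15.3819) + (0.0671) + (13.7241) = 20.3377
Denominator Σ(x_t−x̄)² = 191.5290
r_3 = 20.3377 / 191.5290 = 0.106

0.106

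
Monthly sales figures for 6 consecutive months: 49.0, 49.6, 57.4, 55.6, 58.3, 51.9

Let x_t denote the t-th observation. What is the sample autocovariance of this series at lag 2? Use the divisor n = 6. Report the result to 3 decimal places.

-1.869

Mean x̄ = (49.0 + 49.6 + 57.4 + 55.6 + 58.3 + 51.9)/6 = 53.6333
Deviations: -4.6333, -4.0333, 3.7667, 1.9667, 4.6667, -1.7333
Σ_{t=1}^{4}(x_t−x̄)(x_{t+2}−x̄) = -11.2156
γ_2 = -11.2156 / 6 = -1.869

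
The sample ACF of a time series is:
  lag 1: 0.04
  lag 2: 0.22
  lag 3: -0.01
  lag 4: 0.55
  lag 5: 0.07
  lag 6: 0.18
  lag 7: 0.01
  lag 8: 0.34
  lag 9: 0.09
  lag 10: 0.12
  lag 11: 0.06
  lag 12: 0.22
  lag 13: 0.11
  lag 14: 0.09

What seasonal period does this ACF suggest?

4

The largest autocorrelation is r_4 = 0.55, with a weaker echo at lag 8 (0.34); the remaining lags stay at or below 0.22.
The dominant spike at lag 4 indicates a seasonal period of 4.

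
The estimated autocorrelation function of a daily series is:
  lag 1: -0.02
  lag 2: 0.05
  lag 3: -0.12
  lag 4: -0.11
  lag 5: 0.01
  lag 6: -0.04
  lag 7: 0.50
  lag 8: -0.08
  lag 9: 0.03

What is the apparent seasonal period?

The largest autocorrelation is r_7 = 0.50; the remaining lags stay at or below 0.05.
The dominant spike at lag 7 indicates a seasonal period of 7.

7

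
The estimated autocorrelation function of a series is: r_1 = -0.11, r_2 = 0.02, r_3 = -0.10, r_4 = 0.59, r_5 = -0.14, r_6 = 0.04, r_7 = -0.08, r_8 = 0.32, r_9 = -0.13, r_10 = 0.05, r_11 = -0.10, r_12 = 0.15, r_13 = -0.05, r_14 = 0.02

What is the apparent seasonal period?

The largest autocorrelation is r_4 = 0.59, with weaker echoes at lags 8 (0.32) and 12 (0.15); the remaining lags stay at or below 0.05.
The dominant spike at lag 4 indicates a seasonal period of 4.

4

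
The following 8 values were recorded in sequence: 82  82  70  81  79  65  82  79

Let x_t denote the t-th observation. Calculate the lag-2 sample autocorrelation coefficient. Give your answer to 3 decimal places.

Mean x̄ = (82 + 82 + 70 + 81 + 79 + 65 + 82 + 79)/8 = 77.5000
Deviations from mean: 4.5000, 4.5000, -7.5000, 3.5000, 1.5000, -12.5000, 4.5000, 1.5000
Numerator Σ_{t=1}^{6}(x_t−x̄)(x_{t+2}−x̄) = -85.0000
Denominator Σ(x_t−x̄)² = 290.0000
r_2 = -85.0000 / 290.0000 = -0.293

-0.293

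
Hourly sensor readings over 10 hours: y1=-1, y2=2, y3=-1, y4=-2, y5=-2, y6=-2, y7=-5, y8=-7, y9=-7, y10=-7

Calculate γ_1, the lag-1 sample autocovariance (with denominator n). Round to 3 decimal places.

6.196

Mean ȳ = (-1 + 2 − 1 − 2 − 2 − 2 − 5 − 7 − 7 − 7)/10 = -3.2000
Σ_{t=1}^{9}(y_t−ȳ)(y_{t+1}−ȳ) = 61.9600
γ_1 = 61.9600 / 10 = 6.196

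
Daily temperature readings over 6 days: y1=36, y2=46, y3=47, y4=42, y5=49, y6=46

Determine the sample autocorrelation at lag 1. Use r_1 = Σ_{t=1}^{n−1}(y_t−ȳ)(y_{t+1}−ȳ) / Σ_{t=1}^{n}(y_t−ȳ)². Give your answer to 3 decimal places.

Mean ȳ = (36 + 46 + 47 + 42 + 49 + 46)/6 = 44.3333
Deviations from mean: -8.3333, 1.6667, 2.6667, -2.3333, 4.6667, 1.6667
Numerator Σ_{t=1}^{5}(y_t−ȳ)(y_{t+1}−ȳ) = -18.7778
Denominator Σ(y_t−ȳ)² = 109.3333
r_1 = -18.7778 / 109.3333 = -0.172

-0.172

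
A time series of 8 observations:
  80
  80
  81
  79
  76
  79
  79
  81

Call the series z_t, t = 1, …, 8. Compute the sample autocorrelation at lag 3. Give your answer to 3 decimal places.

Mean z̄ = (80 + 80 + 81 + 79 + 76 + 79 + 79 + 81)/8 = 79.3750
Numerator Σ_{t=1}^{5}(z_t−z̄)(z_{t+3}−z̄) = -8.2969
Denominator Σ(z_t−z̄)² = 17.8750
r_3 = -8.2969 / 17.8750 = -0.464

-0.464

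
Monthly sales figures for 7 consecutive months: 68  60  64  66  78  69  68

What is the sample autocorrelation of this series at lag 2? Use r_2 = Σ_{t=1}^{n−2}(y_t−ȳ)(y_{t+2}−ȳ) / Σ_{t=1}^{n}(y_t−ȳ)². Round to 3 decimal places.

Mean ȳ = (68 + 60 + 64 + 66 + 78 + 69 + 68)/7 = 67.5714
Deviations from mean: 0.4286, -7.5714, -3.5714, -1.5714, 10.4286, 1.4286, 0.4286
Numerator Σ_{t=1}^{5}(y_t−ȳ)(y_{t+2}−ȳ) = -24.6531
Denominator Σ(y_t−ȳ)² = 183.7143
r_2 = -24.6531 / 183.7143 = -0.134

-0.134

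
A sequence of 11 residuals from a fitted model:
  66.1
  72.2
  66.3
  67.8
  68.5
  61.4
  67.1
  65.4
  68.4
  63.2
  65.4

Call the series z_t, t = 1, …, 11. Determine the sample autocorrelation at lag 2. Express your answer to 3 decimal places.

0.122

Mean z̄ = (66.1 + 72.2 + 66.3 + 67.8 + 68.5 + 61.4 + 67.1 + 65.4 + 68.4 + 63.2 + 65.4)/11 = 66.5273
Numerator Σ_{t=1}^{9}(z_t−z̄)(z_{t+2}−z̄) = 9.9649
Denominator Σ(z_t−z̄)² = 81.6618
r_2 = 9.9649 / 81.6618 = 0.122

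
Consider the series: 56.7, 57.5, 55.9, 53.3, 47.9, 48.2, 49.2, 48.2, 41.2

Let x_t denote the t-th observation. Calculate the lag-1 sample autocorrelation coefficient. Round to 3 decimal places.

0.523

Mean x̄ = (56.7 + 57.5 + 55.9 + 53.3 + 47.9 + 48.2 + 49.2 + 48.2 + 41.2)/9 = 50.9000
Numerator Σ_{t=1}^{8}(x_t−x̄)(x_{t+1}−x̄) = 119.5500
Denominator Σ(x_t−x̄)² = 228.5200
r_1 = 119.5500 / 228.5200 = 0.523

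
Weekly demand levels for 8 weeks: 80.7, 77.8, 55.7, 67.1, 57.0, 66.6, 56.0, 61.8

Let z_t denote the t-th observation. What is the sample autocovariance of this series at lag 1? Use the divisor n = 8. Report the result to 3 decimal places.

Mean z̄ = (80.7 + 77.8 + 55.7 + 67.1 + 57.0 + 66.6 + 56.0 + 61.8)/8 = 65.3375
Deviations: 15.3625, 12.4625, -9.6375, 1.7625, -8.3375, 1.2625, -9.3375, -3.5375
Σ_{t=1}^{7}(z_t−z̄)(z_{t+1}−z̄) = 50.3836
γ_1 = 50.3836 / 8 = 6.298

6.298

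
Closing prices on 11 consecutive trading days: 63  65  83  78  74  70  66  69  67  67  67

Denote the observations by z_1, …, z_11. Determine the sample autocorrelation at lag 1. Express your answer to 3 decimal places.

Mean z̄ = (63 + 65 + 83 + 78 + 74 + 70 + 66 + 69 + 67 + 67 + 67)/11 = 69.9091
Numerator Σ_{t=1}^{10}(z_t−z̄)(z_{t+1}−z̄) = 131.8099
Denominator Σ(z_t−z̄)² = 366.9091
r_1 = 131.8099 / 366.9091 = 0.359

0.359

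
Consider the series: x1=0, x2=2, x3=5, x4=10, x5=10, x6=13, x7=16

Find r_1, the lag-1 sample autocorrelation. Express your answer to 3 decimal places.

0.553

Mean x̄ = (0 + 2 + 5 + 10 + 10 + 13 + 16)/7 = 8.0000
Deviations from mean: -8.0000, -6.0000, -3.0000, 2.0000, 2.0000, 5.0000, 8.0000
Numerator Σ_{t=1}^{6}(x_t−x̄)(x_{t+1}−x̄) = 114.0000
Denominator Σ(x_t−x̄)² = 206.0000
r_1 = 114.0000 / 206.0000 = 0.553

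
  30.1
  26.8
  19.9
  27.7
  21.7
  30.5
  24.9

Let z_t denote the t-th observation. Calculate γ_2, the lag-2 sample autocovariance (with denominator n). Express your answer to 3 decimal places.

Mean z̄ = (30.1 + 26.8 + 19.9 + 27.7 + 21.7 + 30.5 + 24.9)/7 = 25.9429
Σ_{t=1}^{5}(z_t−z̄)(z_{t+2}−z̄) = 14.4563
γ_2 = 14.4563 / 7 = 2.065

2.065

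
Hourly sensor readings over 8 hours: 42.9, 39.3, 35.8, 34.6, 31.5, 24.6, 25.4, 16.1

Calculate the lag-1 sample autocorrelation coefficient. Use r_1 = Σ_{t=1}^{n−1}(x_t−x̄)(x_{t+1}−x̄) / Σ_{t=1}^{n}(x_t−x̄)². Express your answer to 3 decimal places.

Mean x̄ = (42.9 + 39.3 + 35.8 + 34.6 + 31.5 + 24.6 + 25.4 + 16.1)/8 = 31.2750
Deviations from mean: 11.6250, 8.0250, 4.5250, 3.3250, 0.2250, -6.6750, -5.8750, -15.1750
Numerator Σ_{t=1}^{7}(x_t−x̄)(x_{t+1}−x̄) = 272.2644
Denominator Σ(x_t−x̄)² = 540.4750
r_1 = 272.2644 / 540.4750 = 0.504

0.504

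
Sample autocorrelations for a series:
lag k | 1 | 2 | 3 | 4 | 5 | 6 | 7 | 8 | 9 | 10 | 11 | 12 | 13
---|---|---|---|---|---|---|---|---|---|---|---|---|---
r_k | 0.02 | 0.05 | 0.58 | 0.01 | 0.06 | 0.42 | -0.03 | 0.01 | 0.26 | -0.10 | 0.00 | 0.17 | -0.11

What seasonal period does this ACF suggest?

3

The largest autocorrelation is r_3 = 0.58, with weaker echoes at lags 6 (0.42), 9 (0.26) and 12 (0.17); the remaining lags stay at or below 0.06.
The dominant spike at lag 3 indicates a seasonal period of 3.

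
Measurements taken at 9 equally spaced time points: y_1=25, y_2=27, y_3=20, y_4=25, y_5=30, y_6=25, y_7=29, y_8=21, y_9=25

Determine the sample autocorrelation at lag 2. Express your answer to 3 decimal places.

Mean ȳ = (25 + 27 + 20 + 25 + 30 + 25 + 29 + 21 + 25)/9 = 25.2222
Σ(y_t−ȳ)(y_{t+2}−ȳ) = (1.1605) + (-0.3951) + (-24.9506) + (0.0494) + (18.0494) + (0.9383) + (-0.8395) = -5.9877
Denominator Σ(y_t−ȳ)² = 85.5556
r_2 = -5.9877 / 85.5556 = -0.070

-0.070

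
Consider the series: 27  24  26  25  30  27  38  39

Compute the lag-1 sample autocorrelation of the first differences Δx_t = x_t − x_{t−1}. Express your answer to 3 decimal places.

First differences Δx: -3, 2, -1, 5, -3, 11, 1
Mean of differences = 1.7143
Numerator Σ(Δx_t−Δx̄)(Δx_{t+1}−Δx̄) = -76.9388
Denominator Σ(Δx_t−Δx̄)² = 149.4286
r_1(Δx) = -76.9388 / 149.4286 = -0.515

-0.515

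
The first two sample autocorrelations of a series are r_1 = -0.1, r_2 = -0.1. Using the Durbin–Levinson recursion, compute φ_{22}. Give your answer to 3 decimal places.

φ_{22} = (r_2 − r_1²) / (1 − r_1²)
r_1² = (-0.1)² = 0.01
Numerator = -0.1 − 0.0100 = -0.1100; denominator = 1 − 0.0100 = 0.9900
φ_{22} = -0.1100 / 0.9900 = -0.111

-0.111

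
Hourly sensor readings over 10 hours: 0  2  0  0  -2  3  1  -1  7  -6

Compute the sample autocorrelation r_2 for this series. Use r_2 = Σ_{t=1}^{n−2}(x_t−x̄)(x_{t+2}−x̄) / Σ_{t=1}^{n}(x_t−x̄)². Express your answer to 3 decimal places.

0.071

Mean x̄ = (0 + 2 + 0 + 0 − 2 + 3 + 1 − 1 + 7 − 6)/10 = 0.4000
Numerator Σ_{t=1}^{8}(x_t−x̄)(x_{t+2}−x̄) = 7.2800
Denominator Σ(x_t−x̄)² = 102.4000
r_2 = 7.2800 / 102.4000 = 0.071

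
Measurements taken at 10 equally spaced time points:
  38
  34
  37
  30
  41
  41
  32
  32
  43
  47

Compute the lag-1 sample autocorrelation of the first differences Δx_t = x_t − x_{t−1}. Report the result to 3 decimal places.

-0.188

First differences Δx: -4, 3, -7, 11, 0, -9, 0, 11, 4
Mean of differences = 1.0000
Numerator Σ(Δx_t−Δx̄)(Δx_{t+1}−Δx̄) = -76.0000
Denominator Σ(Δx_t−Δx̄)² = 404.0000
r_1(Δx) = -76.0000 / 404.0000 = -0.188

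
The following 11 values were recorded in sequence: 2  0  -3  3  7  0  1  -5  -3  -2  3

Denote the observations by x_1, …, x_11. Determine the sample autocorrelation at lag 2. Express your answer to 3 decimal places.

-0.187

Mean x̄ = (2 + 0 − 3 + 3 + 7 + 0 + 1 − 5 − 3 − 2 + 3)/11 = 0.2727
Numerator Σ_{t=1}^{9}(x_t−x̄)(x_{t+2}−x̄) = -22.1488
Denominator Σ(x_t−x̄)² = 118.1818
r_2 = -22.1488 / 118.1818 = -0.187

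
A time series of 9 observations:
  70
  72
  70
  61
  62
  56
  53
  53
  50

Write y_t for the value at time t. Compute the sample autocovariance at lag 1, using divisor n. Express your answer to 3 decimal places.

42.772

Mean ȳ = (70 + 72 + 70 + 61 + 62 + 56 + 53 + 53 + 50)/9 = 60.7778
Σ_{t=1}^{8}(y_t−ȳ)(y_{t+1}−ȳ) = 384.9506
γ_1 = 384.9506 / 9 = 42.772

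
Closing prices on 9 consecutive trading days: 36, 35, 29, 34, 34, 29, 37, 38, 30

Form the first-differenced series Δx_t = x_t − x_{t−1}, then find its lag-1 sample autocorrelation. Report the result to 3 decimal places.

-0.295

First differences Δx: -1, -6, 5, 0, -5, 8, 1, -8
Mean of differences = -0.7500
Numerator Σ(Δx_t−Δx̄)(Δx_{t+1}−Δx̄) = -62.3125
Denominator Σ(Δx_t−Δx̄)² = 211.5000
r_1(Δx) = -62.3125 / 211.5000 = -0.295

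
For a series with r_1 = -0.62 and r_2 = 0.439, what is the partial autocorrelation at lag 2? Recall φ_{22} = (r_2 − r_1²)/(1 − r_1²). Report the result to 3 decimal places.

0.089

φ_{22} = (r_2 − r_1²) / (1 − r_1²)
r_1² = (-0.62)² = 0.3844
Numerator = 0.439 − 0.3844 = 0.0546; denominator = 1 − 0.3844 = 0.6156
φ_{22} = 0.0546 / 0.6156 = 0.089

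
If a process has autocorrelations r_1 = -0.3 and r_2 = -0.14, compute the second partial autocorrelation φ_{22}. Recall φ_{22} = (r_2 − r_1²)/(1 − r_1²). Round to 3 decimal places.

φ_{22} = (r_2 − r_1²) / (1 − r_1²)
r_1² = (-0.3)² = 0.09
Numerator = -0.14 − 0.0900 = -0.2300; denominator = 1 − 0.0900 = 0.9100
φ_{22} = -0.2300 / 0.9100 = -0.253

-0.253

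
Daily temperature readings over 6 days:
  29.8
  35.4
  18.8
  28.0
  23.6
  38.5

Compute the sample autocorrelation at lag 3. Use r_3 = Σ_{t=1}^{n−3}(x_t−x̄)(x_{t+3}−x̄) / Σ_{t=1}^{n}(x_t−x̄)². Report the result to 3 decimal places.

-0.497

Mean x̄ = (29.8 + 35.4 + 18.8 + 28.0 + 23.6 + 38.5)/6 = 29.0167
Deviations from mean: 0.7833, 6.3833, -10.2167, -1.0167, -5.4167, 9.4833
Numerator Σ_{t=1}^{3}(x_t−x̄)(x_{t+3}−x̄) = -132.2608
Denominator Σ(x_t−x̄)² = 266.0483
r_3 = -132.2608 / 266.0483 = -0.497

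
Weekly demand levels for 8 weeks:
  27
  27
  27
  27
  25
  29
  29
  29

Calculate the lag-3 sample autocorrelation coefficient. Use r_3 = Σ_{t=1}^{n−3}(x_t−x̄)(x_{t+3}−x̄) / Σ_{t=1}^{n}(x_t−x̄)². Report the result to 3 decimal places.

-0.268

Mean x̄ = (27 + 27 + 27 + 27 + 25 + 29 + 29 + 29)/8 = 27.5000
Σ(x_t−x̄)(x_{t+3}−x̄) = (0.2500) + (1.2500) + (-0.7500) + (-0.7500) + (-3.7500) = -3.7500
Denominator Σ(x_t−x̄)² = 14.0000
r_3 = -3.7500 / 14.0000 = -0.268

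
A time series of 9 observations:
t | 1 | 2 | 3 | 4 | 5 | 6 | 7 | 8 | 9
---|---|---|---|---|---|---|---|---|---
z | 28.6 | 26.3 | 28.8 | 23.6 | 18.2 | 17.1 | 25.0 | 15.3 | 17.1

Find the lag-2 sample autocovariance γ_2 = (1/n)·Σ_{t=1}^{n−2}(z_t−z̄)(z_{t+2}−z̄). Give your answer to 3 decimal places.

Mean z̄ = (28.6 + 26.3 + 28.8 + 23.6 + 18.2 + 17.1 + 25.0 + 15.3 + 17.1)/9 = 22.2222
Σ_{t=1}^{7}(z_t−z̄)(z_{t+2}−z̄) = 24.1112
γ_2 = 24.1112 / 9 = 2.679

2.679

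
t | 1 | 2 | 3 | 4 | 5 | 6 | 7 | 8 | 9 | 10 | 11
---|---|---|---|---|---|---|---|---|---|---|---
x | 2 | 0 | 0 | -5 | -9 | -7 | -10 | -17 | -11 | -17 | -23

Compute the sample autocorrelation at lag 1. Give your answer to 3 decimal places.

Mean x̄ = (2 + 0 + 0 − 5 − 9 − 7 − 10 − 17 − 11 − 17 − 23)/11 = -8.8182
Numerator Σ_{t=1}^{10}(x_t−x̄)(x_{t+1}−x̄) = 365.0579
Denominator Σ(x_t−x̄)² = 631.6364
r_1 = 365.0579 / 631.6364 = 0.578

0.578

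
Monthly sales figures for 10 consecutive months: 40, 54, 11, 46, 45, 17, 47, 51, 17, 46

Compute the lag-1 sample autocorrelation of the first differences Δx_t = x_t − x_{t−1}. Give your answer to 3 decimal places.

-0.565

First differences Δx: 14, -43, 35, -1, -28, 30, 4, -34, 29
Mean of differences = 0.6667
Numerator Σ(Δx_t−Δx̄)(Δx_{t+1}−Δx̄) = -3931.7778
Denominator Σ(Δx_t−Δx̄)² = 6964.0000
r_1(Δx) = -3931.7778 / 6964.0000 = -0.565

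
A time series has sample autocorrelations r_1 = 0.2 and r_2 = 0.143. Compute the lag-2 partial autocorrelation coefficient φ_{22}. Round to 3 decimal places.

0.107

φ_{22} = (r_2 − r_1²) / (1 − r_1²)
r_1² = (0.2)² = 0.04
Numerator = 0.143 − 0.0400 = 0.1030; denominator = 1 − 0.0400 = 0.9600
φ_{22} = 0.1030 / 0.9600 = 0.107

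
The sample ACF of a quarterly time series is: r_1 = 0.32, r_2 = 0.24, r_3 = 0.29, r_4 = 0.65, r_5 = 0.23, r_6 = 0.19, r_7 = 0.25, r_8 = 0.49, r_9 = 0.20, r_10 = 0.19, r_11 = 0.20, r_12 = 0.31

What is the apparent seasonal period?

4

The largest autocorrelation is r_4 = 0.65, with a weaker echo at lag 8 (0.49); the remaining lags stay at or below 0.32. The elevated value at lag 1 (0.32), dropping to 0.24 at lag 2, reflects decaying short-term dependence rather than seasonality.
The dominant spike at lag 4 indicates a seasonal period of 4.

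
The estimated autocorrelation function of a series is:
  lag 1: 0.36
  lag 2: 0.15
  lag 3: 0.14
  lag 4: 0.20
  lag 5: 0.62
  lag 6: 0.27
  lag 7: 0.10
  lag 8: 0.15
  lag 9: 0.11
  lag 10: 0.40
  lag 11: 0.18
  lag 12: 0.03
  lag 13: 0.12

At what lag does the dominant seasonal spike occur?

5

The largest autocorrelation is r_5 = 0.62, with a weaker echo at lag 10 (0.40); the remaining lags stay at or below 0.36. The elevated value at lag 1 (0.36), dropping to 0.15 at lag 2, reflects decaying short-term dependence rather than seasonality.
The dominant spike at lag 5 indicates a seasonal period of 5.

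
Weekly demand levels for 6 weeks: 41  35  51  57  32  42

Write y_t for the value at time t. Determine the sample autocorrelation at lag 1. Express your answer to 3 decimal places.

-0.176

Mean ȳ = (41 + 35 + 51 + 57 + 32 + 42)/6 = 43.0000
Numerator Σ_{t=1}^{5}(y_t−ȳ)(y_{t+1}−ȳ) = -79.0000
Denominator Σ(y_t−ȳ)² = 450.0000
r_1 = -79.0000 / 450.0000 = -0.176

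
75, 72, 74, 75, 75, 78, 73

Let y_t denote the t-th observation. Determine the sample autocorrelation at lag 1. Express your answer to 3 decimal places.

Mean ȳ = (75 + 72 + 74 + 75 + 75 + 78 + 73)/7 = 74.5714
Deviations from mean: 0.4286, -2.5714, -0.5714, 0.4286, 0.4286, 3.4286, -1.5714
Σ(y_t−ȳ)(y_{t+1}−ȳ) = (-1.1020) + (1.4694) + (-0.2449) + (0.1837) + (1.4694) + (-5.3878) = -3.6122
Denominator Σ(y_t−ȳ)² = 21.7143
r_1 = -3.6122 / 21.7143 = -0.166

-0.166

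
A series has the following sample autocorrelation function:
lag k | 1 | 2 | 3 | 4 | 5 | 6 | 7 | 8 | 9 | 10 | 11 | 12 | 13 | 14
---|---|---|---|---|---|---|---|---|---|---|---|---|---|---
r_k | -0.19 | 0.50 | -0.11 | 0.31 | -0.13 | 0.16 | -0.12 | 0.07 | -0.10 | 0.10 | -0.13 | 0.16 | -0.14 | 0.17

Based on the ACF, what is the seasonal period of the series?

2

The largest autocorrelation is r_2 = 0.50, with weaker echoes at lags 4 (0.31), 6 (0.16), 12 (0.16) and 14 (0.17); the remaining lags stay at or below 0.10.
The dominant spike at lag 2 indicates a seasonal period of 2.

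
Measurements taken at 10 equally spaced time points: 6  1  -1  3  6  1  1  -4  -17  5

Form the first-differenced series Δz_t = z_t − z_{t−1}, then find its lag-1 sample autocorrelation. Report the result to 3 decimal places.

-0.296

First differences Δz: -5, -2, 4, 3, -5, 0, -5, -13, 22
Mean of differences = -0.1111
Numerator Σ(Δz_t−Δz̄)(Δz_{t+1}−Δz̄) = -224.0123
Denominator Σ(Δz_t−Δz̄)² = 756.8889
r_1(Δz) = -224.0123 / 756.8889 = -0.296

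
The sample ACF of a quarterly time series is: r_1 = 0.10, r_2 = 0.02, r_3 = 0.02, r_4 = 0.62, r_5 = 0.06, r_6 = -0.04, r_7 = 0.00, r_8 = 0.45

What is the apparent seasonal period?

4

The largest autocorrelation is r_4 = 0.62, with a weaker echo at lag 8 (0.45); the remaining lags stay at or below 0.10.
The dominant spike at lag 4 indicates a seasonal period of 4.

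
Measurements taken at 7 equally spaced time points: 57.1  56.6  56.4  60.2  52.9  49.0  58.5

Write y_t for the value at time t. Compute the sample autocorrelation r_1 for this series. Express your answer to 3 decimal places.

-0.086

Mean ȳ = (57.1 + 56.6 + 56.4 + 60.2 + 52.9 + 49.0 + 58.5)/7 = 55.8143
Numerator Σ_{t=1}^{6}(y_t−ȳ)(y_{t+1}−ȳ) = -7.1845
Denominator Σ(y_t−ȳ)² = 83.9886
r_1 = -7.1845 / 83.9886 = -0.086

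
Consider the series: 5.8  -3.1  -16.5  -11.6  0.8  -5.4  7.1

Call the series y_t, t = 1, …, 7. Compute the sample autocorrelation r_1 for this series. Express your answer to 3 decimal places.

Mean ȳ = (5.8 − 3.1 − 16.5 − 11.6 + 0.8 − 5.4 + 7.1)/7 = -3.2714
Deviations from mean: 9.0714, 0.1714, -13.2286, -8.3286, 4.0714, -2.1286, 10.3714
Σ(y_t−ȳ)(y_{t+1}−ȳ) = (1.5551) + (-2.2678) + (110.1751) + (-33.9092) + (-8.6663) + (-22.0763) = 44.8106
Denominator Σ(y_t−ȳ)² = 455.3543
r_1 = 44.8106 / 455.3543 = 0.098

0.098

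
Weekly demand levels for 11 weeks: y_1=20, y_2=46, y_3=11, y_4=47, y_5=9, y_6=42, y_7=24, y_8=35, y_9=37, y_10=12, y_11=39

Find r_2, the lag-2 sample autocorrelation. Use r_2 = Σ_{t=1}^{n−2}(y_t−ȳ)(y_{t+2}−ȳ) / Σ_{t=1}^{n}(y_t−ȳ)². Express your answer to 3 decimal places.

Mean ȳ = (20 + 46 + 11 + 47 + 9 + 42 + 24 + 35 + 37 + 12 + 39)/11 = 29.2727
Numerator Σ_{t=1}^{9}(y_t−ȳ)(y_{t+2}−ȳ) = 1177.3058
Denominator Σ(y_t−ȳ)² = 2100.1818
r_2 = 1177.3058 / 2100.1818 = 0.561

0.561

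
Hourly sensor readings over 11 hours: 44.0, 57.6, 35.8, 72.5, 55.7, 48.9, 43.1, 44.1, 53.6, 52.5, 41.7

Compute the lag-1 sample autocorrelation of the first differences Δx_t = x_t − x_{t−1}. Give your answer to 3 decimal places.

-0.603

First differences Δx: 13.6, -21.8, 36.7, -16.8, -6.8, -5.8, 1.0, 9.5, -1.1, -10.8
Mean of differences = -0.2300
Numerator Σ(Δx_t−Δx̄)(Δx_{t+1}−Δx̄) = -1555.5159
Denominator Σ(Δx_t−Δx̄)² = 2577.7810
r_1(Δx) = -1555.5159 / 2577.7810 = -0.603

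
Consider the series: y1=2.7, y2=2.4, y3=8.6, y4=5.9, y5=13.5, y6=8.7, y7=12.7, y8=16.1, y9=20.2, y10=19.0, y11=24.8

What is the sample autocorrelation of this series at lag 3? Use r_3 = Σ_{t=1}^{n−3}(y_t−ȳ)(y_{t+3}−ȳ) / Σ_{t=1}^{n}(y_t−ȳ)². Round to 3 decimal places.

0.161

Mean ȳ = (2.7 + 2.4 + 8.6 + 5.9 + 13.5 + 8.7 + 12.7 + 16.1 + 20.2 + 19.0 + 24.8)/11 = 12.2364
Numerator Σ_{t=1}^{8}(y_t−ȳ)(y_{t+3}−ȳ) = 86.3151
Denominator Σ(y_t−ȳ)² = 537.3255
r_3 = 86.3151 / 537.3255 = 0.161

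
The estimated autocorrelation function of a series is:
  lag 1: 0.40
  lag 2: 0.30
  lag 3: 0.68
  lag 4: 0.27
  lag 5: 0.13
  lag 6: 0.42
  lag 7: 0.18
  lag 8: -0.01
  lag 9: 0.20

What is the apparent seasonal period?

The largest autocorrelation is r_3 = 0.68, with a weaker echo at lag 6 (0.42); the remaining lags stay at or below 0.40. The elevated value at lag 1 (0.40), dropping to 0.30 at lag 2, reflects decaying short-term dependence rather than seasonality.
The dominant spike at lag 3 indicates a seasonal period of 3.

3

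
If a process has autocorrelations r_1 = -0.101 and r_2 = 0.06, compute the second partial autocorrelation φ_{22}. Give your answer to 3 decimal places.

0.050

φ_{22} = (r_2 − r_1²) / (1 − r_1²)
r_1² = (-0.101)² = 0.010201
Numerator = 0.06 − 0.0102 = 0.0498; denominator = 1 − 0.0102 = 0.9898
φ_{22} = 0.0498 / 0.9898 = 0.050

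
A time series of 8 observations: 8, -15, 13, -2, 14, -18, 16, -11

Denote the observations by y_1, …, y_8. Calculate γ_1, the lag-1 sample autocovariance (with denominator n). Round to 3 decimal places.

-136.299

Mean ȳ = (8 − 15 + 13 − 2 + 14 − 18 + 16 − 11)/8 = 0.6250
Deviations: 7.3750, -15.6250, 12.3750, -2.6250, 13.3750, -18.6250, 15.3750, -11.6250
Σ_{t=1}^{7}(y_t−ȳ)(y_{t+1}−ȳ) = -1090.3906
γ_1 = -1090.3906 / 8 = -136.299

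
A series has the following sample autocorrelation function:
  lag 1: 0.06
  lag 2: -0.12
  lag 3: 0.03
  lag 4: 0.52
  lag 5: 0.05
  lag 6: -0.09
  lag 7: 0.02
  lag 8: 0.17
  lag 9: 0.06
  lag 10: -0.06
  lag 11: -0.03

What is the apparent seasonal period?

4

The largest autocorrelation is r_4 = 0.52, with a weaker echo at lag 8 (0.17); the remaining lags stay at or below 0.06.
The dominant spike at lag 4 indicates a seasonal period of 4.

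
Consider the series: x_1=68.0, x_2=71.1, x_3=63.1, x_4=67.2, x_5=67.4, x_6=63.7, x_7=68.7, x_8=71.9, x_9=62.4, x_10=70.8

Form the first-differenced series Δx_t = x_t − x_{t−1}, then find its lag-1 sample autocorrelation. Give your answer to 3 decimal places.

-0.560

First differences Δx: 3.1, -8.0, 4.1, 0.2, -3.7, 5.0, 3.2, -9.5, 8.4
Mean of differences = 0.3111
Numerator Σ(Δx_t−Δx̄)(Δx_{t+1}−Δx̄) = -167.6101
Denominator Σ(Δx_t−Δx̄)² = 299.3289
r_1(Δx) = -167.6101 / 299.3289 = -0.560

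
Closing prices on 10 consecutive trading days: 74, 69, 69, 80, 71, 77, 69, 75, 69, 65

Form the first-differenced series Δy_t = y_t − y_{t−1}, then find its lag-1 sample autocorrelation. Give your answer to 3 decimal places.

First differences Δy: -5, 0, 11, -9, 6, -8, 6, -6, -4
Mean of differences = -1.0000
Numerator Σ(Δy_t−Δȳ)(Δy_{t+1}−Δȳ) = -262.0000
Denominator Σ(Δy_t−Δȳ)² = 406.0000
r_1(Δy) = -262.0000 / 406.0000 = -0.645

-0.645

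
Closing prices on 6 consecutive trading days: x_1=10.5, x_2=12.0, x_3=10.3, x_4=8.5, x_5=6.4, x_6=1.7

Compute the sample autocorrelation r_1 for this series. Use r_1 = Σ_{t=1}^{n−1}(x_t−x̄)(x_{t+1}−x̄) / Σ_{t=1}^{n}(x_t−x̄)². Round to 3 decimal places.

Mean x̄ = (10.5 + 12.0 + 10.3 + 8.5 + 6.4 + 1.7)/6 = 8.2333
Deviations from mean: 2.2667, 3.7667, 2.0667, 0.2667, -1.8333, -6.5333
Numerator Σ_{t=1}^{5}(x_t−x̄)(x_{t+1}−x̄) = 28.3622
Denominator Σ(x_t−x̄)² = 69.7133
r_1 = 28.3622 / 69.7133 = 0.407

0.407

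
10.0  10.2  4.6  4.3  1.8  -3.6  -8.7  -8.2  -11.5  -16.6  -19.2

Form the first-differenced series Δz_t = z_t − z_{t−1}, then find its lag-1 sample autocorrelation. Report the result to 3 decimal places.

-0.360

First differences Δz: 0.2, -5.6, -0.3, -2.5, -5.4, -5.1, 0.5, -3.3, -5.1, -2.6
Mean of differences = -2.9200
Numerator Σ(Δz_t−Δz̄)(Δz_{t+1}−Δz̄) = -18.5424
Denominator Σ(Δz_t−Δz̄)² = 51.5560
r_1(Δz) = -18.5424 / 51.5560 = -0.360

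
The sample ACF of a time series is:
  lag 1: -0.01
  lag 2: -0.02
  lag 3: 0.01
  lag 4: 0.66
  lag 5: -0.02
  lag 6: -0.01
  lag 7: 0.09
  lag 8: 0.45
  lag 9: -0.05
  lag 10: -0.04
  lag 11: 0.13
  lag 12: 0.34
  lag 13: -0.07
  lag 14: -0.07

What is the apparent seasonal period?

The largest autocorrelation is r_4 = 0.66, with weaker echoes at lags 8 (0.45) and 12 (0.34); the remaining lags stay at or below 0.13.
The dominant spike at lag 4 indicates a seasonal period of 4.

4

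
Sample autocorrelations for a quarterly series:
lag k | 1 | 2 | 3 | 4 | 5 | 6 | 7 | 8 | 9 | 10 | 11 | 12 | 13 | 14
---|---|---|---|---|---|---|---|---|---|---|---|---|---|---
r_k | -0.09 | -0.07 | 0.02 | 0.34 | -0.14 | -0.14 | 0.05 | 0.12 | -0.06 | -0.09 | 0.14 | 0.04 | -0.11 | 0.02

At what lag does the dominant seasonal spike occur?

4

The largest autocorrelation is r_4 = 0.34; the remaining lags stay at or below 0.14.
The dominant spike at lag 4 indicates a seasonal period of 4.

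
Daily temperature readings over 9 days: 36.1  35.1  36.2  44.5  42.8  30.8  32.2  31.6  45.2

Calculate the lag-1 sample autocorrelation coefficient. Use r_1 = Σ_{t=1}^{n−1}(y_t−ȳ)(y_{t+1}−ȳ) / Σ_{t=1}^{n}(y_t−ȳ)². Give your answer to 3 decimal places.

Mean ȳ = (36.1 + 35.1 + 36.2 + 44.5 + 42.8 + 30.8 + 32.2 + 31.6 + 45.2)/9 = 37.1667
Numerator Σ_{t=1}^{8}(y_t−ȳ)(y_{t+1}−ȳ) = 17.1089
Denominator Σ(y_t−ȳ)² = 252.5800
r_1 = 17.1089 / 252.5800 = 0.068

0.068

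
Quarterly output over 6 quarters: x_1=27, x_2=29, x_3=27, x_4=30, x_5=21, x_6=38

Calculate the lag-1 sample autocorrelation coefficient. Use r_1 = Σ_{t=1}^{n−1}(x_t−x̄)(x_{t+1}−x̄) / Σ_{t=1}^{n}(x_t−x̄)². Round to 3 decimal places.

-0.555

Mean x̄ = (27 + 29 + 27 + 30 + 21 + 38)/6 = 28.6667
Deviations from mean: -1.6667, 0.3333, -1.6667, 1.3333, -7.6667, 9.3333
Numerator Σ_{t=1}^{5}(x_t−x̄)(x_{t+1}−x̄) = -85.1111
Denominator Σ(x_t−x̄)² = 153.3333
r_1 = -85.1111 / 153.3333 = -0.555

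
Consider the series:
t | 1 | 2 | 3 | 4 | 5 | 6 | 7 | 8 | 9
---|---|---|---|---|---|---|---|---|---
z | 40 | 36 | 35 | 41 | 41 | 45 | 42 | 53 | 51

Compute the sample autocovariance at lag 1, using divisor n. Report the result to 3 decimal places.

17.580

Mean z̄ = (40 + 36 + 35 + 41 + 41 + 45 + 42 + 53 + 51)/9 = 42.6667
Σ_{t=1}^{8}(z_t−z̄)(z_{t+1}−z̄) = 158.2222
γ_1 = 158.2222 / 9 = 17.580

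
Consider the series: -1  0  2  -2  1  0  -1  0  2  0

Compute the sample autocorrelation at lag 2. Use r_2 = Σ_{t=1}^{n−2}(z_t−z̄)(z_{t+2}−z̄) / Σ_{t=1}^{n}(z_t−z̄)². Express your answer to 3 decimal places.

Mean z̄ = (-1 + 0 + 2 − 2 + 1 + 0 − 1 + 0 + 2 + 0)/10 = 0.1000
Numerator Σ_{t=1}^{8}(z_t−z̄)(z_{t+2}−z̄) = -3.0200
Denominator Σ(z_t−z̄)² = 14.9000
r_2 = -3.0200 / 14.9000 = -0.203

-0.203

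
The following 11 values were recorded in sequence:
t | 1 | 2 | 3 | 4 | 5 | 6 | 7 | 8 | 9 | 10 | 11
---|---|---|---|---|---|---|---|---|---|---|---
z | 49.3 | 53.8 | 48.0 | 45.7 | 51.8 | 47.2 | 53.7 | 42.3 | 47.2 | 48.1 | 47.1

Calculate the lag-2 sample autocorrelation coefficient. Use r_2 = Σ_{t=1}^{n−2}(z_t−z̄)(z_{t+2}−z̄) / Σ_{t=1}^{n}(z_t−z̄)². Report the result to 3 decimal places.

0.082

Mean z̄ = (49.3 + 53.8 + 48.0 + 45.7 + 51.8 + 47.2 + 53.7 + 42.3 + 47.2 + 48.1 + 47.1)/11 = 48.5636
Numerator Σ_{t=1}^{9}(z_t−z̄)(z_{t+2}−z̄) = 9.7310
Denominator Σ(z_t−z̄)² = 118.6455
r_2 = 9.7310 / 118.6455 = 0.082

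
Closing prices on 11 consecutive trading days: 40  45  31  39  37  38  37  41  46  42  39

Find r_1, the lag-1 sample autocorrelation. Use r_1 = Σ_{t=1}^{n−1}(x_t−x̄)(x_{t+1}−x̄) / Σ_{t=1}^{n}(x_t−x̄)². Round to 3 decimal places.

-0.059

Mean x̄ = (40 + 45 + 31 + 39 + 37 + 38 + 37 + 41 + 46 + 42 + 39)/11 = 39.5455
Numerator Σ_{t=1}^{10}(x_t−x̄)(x_{t+1}−x̄) = -10.0248
Denominator Σ(x_t−x̄)² = 168.7273
r_1 = -10.0248 / 168.7273 = -0.059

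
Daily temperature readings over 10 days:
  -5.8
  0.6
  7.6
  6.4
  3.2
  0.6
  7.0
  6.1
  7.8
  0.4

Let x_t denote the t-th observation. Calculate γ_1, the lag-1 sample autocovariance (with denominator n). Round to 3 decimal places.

2.500

Mean x̄ = (-5.8 + 0.6 + 7.6 + 6.4 + 3.2 + 0.6 + 7.0 + 6.1 + 7.8 + 0.4)/10 = 3.3900
Σ_{t=1}^{9}(x_t−x̄)(x_{t+1}−x̄) = 25.0009
γ_1 = 25.0009 / 10 = 2.500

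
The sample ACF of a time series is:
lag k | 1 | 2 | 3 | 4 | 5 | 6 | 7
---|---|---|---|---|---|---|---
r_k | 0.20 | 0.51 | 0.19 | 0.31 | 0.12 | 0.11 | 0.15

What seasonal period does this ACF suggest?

The largest autocorrelation is r_2 = 0.51, with a weaker echo at lag 4 (0.31); the remaining lags stay at or below 0.20.
The dominant spike at lag 2 indicates a seasonal period of 2.

2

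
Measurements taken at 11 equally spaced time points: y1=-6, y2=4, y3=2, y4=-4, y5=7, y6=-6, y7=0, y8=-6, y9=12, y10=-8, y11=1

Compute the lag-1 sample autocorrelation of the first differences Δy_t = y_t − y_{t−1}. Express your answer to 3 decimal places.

First differences Δy: 10, -2, -6, 11, -13, 6, -6, 18, -20, 9
Mean of differences = 0.7000
Numerator Σ(Δy_t−Δȳ)(Δy_{t+1}−Δȳ) = -971.0900
Denominator Σ(Δy_t−Δȳ)² = 1302.1000
r_1(Δy) = -971.0900 / 1302.1000 = -0.746

-0.746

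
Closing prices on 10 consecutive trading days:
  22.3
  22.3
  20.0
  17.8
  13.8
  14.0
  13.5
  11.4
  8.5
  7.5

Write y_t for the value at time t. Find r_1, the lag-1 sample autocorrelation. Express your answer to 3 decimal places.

Mean ȳ = (22.3 + 22.3 + 20.0 + 17.8 + 13.8 + 14.0 + 13.5 + 11.4 + 8.5 + 7.5)/10 = 15.1100
Numerator Σ_{t=1}^{9}(y_t−ȳ)(y_{t+1}−ȳ) = 180.5249
Denominator Σ(y_t−ȳ)² = 255.4490
r_1 = 180.5249 / 255.4490 = 0.707

0.707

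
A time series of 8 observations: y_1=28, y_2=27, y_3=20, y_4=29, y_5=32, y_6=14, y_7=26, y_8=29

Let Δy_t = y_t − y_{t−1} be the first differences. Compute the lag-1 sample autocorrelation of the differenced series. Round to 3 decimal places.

-0.426

First differences Δy: -1, -7, 9, 3, -18, 12, 3
Mean of differences = 0.1429
Numerator Σ(Δy_t−Δȳ)(Δy_{t+1}−Δȳ) = -262.8776
Denominator Σ(Δy_t−Δȳ)² = 616.8571
r_1(Δy) = -262.8776 / 616.8571 = -0.426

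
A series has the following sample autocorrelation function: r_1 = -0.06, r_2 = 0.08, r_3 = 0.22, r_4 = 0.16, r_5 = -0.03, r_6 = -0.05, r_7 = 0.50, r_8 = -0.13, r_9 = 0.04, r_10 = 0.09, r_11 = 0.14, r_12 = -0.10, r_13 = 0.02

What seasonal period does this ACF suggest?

The largest autocorrelation is r_7 = 0.50; the remaining lags stay at or below 0.22.
The dominant spike at lag 7 indicates a seasonal period of 7.

7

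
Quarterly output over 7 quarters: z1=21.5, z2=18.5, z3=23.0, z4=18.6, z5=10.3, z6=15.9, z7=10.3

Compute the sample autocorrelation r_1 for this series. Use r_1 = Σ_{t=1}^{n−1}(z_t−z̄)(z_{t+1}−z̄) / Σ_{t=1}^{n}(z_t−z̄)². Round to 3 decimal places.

Mean z̄ = (21.5 + 18.5 + 23.0 + 18.6 + 10.3 + 15.9 + 10.3)/7 = 16.8714
Deviations from mean: 4.6286, 1.6286, 6.1286, 1.7286, -6.5714, -0.9714, -6.5714
Numerator Σ_{t=1}^{6}(z_t−z̄)(z_{t+1}−z̄) = 29.5206
Denominator Σ(z_t−z̄)² = 151.9343
r_1 = 29.5206 / 151.9343 = 0.194

0.194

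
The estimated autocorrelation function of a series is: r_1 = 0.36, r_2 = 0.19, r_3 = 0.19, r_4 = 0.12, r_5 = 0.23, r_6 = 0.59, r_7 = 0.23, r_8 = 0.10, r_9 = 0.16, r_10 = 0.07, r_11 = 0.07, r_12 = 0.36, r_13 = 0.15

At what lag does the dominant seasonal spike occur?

The largest autocorrelation is r_6 = 0.59; the remaining lags stay at or below 0.36. The elevated value at lag 1 (0.36), dropping to 0.19 at lag 2, reflects decaying short-term dependence rather than seasonality.
The dominant spike at lag 6 indicates a seasonal period of 6.

6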